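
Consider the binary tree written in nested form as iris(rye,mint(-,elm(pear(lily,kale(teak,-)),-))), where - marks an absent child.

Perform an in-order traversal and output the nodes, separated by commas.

rye, iris, mint, lily, pear, teak, kale, elm

In-order visits the left subtree, then the node, then the right subtree.
At iris: go left to rye.
  rye is a leaf — visit rye.
Visit iris.
At iris: go right to mint.
  At mint: no left child.
  Visit mint.
  At mint: go right to elm.
    At elm: go left to pear.
      At pear: go left to lily.
        lily is a leaf — visit lily.
      Visit pear.
      At pear: go right to kale.
        At kale: go left to teak.
          teak is a leaf — visit teak.
        Visit kale.
        At kale: no right child.
    Visit elm.
    At elm: no right child.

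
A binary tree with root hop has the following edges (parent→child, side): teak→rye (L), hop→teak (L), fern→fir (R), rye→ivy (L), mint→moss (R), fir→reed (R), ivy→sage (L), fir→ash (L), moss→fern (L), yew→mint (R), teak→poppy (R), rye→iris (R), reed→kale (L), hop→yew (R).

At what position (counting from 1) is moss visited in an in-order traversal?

In-order visits the left subtree, then the node, then the right subtree.
At hop: go left to teak.
  At teak: go left to rye.
    At rye: go left to ivy.
      At ivy: go left to sage.
        sage is a leaf — visit sage.
      Visit ivy.
      At ivy: no right child.
    Visit rye.
    At rye: go right to iris.
      iris is a leaf — visit iris.
  Visit teak.
  At teak: go right to poppy.
    poppy is a leaf — visit poppy.
Visit hop.
At hop: go right to yew.
  At yew: no left child.
  Visit yew.
  At yew: go right to mint.
    At mint: no left child.
    Visit mint.
    At mint: go right to moss.
      At moss: go left to fern.
        At fern: no left child.
        Visit fern.
        At fern: go right to fir.
          At fir: go left to ash.
            ash is a leaf — visit ash.
          Visit fir.
          At fir: go right to reed.
            At reed: go left to kale.
              kale is a leaf — visit kale.
            Visit reed.
            At reed: no right child.
      Visit moss.
      At moss: no right child.
Full in-order sequence: sage, ivy, rye, iris, teak, poppy, hop, yew, mint, fern, ash, fir, kale, reed, moss.

15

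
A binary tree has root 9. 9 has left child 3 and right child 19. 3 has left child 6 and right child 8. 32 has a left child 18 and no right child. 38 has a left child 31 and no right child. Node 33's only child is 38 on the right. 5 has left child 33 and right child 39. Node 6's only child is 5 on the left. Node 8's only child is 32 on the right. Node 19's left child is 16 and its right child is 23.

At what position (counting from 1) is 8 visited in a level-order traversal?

Level-order visits nodes level by level from the root, left to right within each level.
Level 0: 9
Level 1: 3, 19
Level 2: 6, 8, 16, 23
Level 3: 5, 32
Level 4: 33, 39, 18
Level 5: 38
Level 6: 31
Full level-order sequence: 9, 3, 19, 6, 8, 16, 23, 5, 32, 33, 39, 18, 38, 31.

5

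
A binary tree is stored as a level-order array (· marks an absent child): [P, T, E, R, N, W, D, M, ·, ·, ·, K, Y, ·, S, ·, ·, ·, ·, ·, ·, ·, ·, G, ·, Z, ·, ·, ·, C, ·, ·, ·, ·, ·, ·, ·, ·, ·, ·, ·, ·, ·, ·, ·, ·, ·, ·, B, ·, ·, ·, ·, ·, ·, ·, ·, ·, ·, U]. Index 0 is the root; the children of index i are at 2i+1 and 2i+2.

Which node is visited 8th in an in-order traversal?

In-order visits the left subtree, then the node, then the right subtree.
At P: go left to T.
  At T: go left to R.
    At R: go left to M.
      M is a leaf — visit M.
    Visit R.
    At R: no right child.
  Visit T.
  At T: go right to N.
    N is a leaf — visit N.
Visit P.
At P: go right to E.
  At E: go left to W.
    At W: go left to K.
      At K: go left to G.
        At G: no left child.
        Visit G.
        At G: go right to B.
          B is a leaf — visit B.
      Visit K.
      At K: no right child.
    Visit W.
    At W: go right to Y.
      At Y: go left to Z.
        Z is a leaf — visit Z.
      Visit Y.
      At Y: no right child.
  Visit E.
  At E: go right to D.
    At D: no left child.
    Visit D.
    At D: go right to S.
      At S: go left to C.
        At C: go left to U.
          U is a leaf — visit U.
        Visit C.
        At C: no right child.
      Visit S.
      At S: no right child.
Full in-order sequence: M, R, T, N, P, G, B, K, W, Z, Y, E, D, U, C, S.

K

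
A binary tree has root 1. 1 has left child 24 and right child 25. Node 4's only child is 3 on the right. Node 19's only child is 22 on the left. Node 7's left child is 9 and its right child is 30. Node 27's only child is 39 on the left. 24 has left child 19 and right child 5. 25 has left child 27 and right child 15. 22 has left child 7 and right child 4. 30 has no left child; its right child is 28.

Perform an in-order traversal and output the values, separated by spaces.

9 7 30 28 22 4 3 19 24 5 1 39 27 25 15

In-order visits the left subtree, then the node, then the right subtree.
At 1: go left to 24.
  At 24: go left to 19.
    At 19: go left to 22.
      At 22: go left to 7.
        At 7: go left to 9.
          9 is a leaf — visit 9.
        Visit 7.
        At 7: go right to 30.
          At 30: no left child.
          Visit 30.
          At 30: go right to 28.
            28 is a leaf — visit 28.
      Visit 22.
      At 22: go right to 4.
        At 4: no left child.
        Visit 4.
        At 4: go right to 3.
          3 is a leaf — visit 3.
    Visit 19.
    At 19: no right child.
  Visit 24.
  At 24: go right to 5.
    5 is a leaf — visit 5.
Visit 1.
At 1: go right to 25.
  At 25: go left to 27.
    At 27: go left to 39.
      39 is a leaf — visit 39.
    Visit 27.
    At 27: no right child.
  Visit 25.
  At 25: go right to 15.
    15 is a leaf — visit 15.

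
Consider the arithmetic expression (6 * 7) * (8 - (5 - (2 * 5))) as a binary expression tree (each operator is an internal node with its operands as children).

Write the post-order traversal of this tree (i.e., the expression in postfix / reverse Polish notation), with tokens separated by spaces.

6 7 * 8 5 2 5 * - - *

Post-order on an expression tree gives postfix notation: for each operator, emit left operand, right operand, then the operator.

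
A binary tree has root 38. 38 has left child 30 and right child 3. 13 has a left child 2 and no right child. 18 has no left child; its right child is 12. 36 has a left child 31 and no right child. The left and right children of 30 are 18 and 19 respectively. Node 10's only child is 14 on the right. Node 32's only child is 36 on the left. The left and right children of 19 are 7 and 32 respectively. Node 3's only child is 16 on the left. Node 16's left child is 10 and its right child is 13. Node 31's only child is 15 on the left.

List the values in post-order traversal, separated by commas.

12, 18, 7, 15, 31, 36, 32, 19, 30, 14, 10, 2, 13, 16, 3, 38

Post-order visits the left subtree, then the right subtree, then the node.
At 38: go left to 30.
  At 30: go left to 18.
    At 18: no left child.
    At 18: go right to 12.
      12 is a leaf — visit 12.
    Visit 18.
  At 30: go right to 19.
    At 19: go left to 7.
      7 is a leaf — visit 7.
    At 19: go right to 32.
      At 32: go left to 36.
        At 36: go left to 31.
          At 31: go left to 15.
            15 is a leaf — visit 15.
          At 31: no right child.
          Visit 31.
        At 36: no right child.
        Visit 36.
      At 32: no right child.
      Visit 32.
    Visit 19.
  Visit 30.
At 38: go right to 3.
  At 3: go left to 16.
    At 16: go left to 10.
      At 10: no left child.
      At 10: go right to 14.
        14 is a leaf — visit 14.
      Visit 10.
    At 16: go right to 13.
      At 13: go left to 2.
        2 is a leaf — visit 2.
      At 13: no right child.
      Visit 13.
    Visit 16.
  At 3: no right child.
  Visit 3.
Visit 38.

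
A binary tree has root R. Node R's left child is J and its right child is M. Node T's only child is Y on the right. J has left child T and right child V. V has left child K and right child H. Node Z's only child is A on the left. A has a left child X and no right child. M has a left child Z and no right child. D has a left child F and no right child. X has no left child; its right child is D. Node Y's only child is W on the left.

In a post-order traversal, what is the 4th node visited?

K

Post-order visits the left subtree, then the right subtree, then the node.
At R: go left to J.
  At J: go left to T.
    At T: no left child.
    At T: go right to Y.
      At Y: go left to W.
        W is a leaf — visit W.
      At Y: no right child.
      Visit Y.
    Visit T.
  At J: go right to V.
    At V: go left to K.
      K is a leaf — visit K.
    At V: go right to H.
      H is a leaf — visit H.
    Visit V.
  Visit J.
At R: go right to M.
  At M: go left to Z.
    At Z: go left to A.
      At A: go left to X.
        At X: no left child.
        At X: go right to D.
          At D: go left to F.
            F is a leaf — visit F.
          At D: no right child.
          Visit D.
        Visit X.
      At A: no right child.
      Visit A.
    At Z: no right child.
    Visit Z.
  At M: no right child.
  Visit M.
Visit R.
Full post-order sequence: W, Y, T, K, H, V, J, F, D, X, A, Z, M, R.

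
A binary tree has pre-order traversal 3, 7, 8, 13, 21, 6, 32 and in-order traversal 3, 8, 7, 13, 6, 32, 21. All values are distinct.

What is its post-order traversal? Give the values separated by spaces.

8 32 6 21 13 7 3

The first element of pre-order is the root; it splits in-order into left and right subtrees.
Root 3: left subtree has 0 nodes { }, right has 6 {8, 7, 13, 6, 32, 21}.
  Root 7: left subtree has 1 node {8}, right has 4 {13, 6, 32, 21}.
    Root 13: left subtree has 0 nodes { }, right has 3 {6, 32, 21}.
      Root 21: left subtree has 2 nodes {6, 32}, right has 0 { }.
        Root 6: left subtree has 0 nodes { }, right has 1 {32}.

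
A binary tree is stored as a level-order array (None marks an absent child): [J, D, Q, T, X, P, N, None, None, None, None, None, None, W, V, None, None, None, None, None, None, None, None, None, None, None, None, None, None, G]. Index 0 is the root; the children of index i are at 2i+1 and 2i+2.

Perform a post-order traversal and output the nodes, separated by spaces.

Post-order visits the left subtree, then the right subtree, then the node.
At J: go left to D.
  At D: go left to T.
    T is a leaf — visit T.
  At D: go right to X.
    X is a leaf — visit X.
  Visit D.
At J: go right to Q.
  At Q: go left to P.
    P is a leaf — visit P.
  At Q: go right to N.
    At N: go left to W.
      W is a leaf — visit W.
    At N: go right to V.
      At V: go left to G.
        G is a leaf — visit G.
      At V: no right child.
      Visit V.
    Visit N.
  Visit Q.
Visit J.

T X D P W G V N Q J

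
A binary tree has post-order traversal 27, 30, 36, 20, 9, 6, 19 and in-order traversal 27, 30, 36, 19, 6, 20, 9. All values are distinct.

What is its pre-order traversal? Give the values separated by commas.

19, 36, 30, 27, 6, 9, 20

The last element of post-order is the root; it splits in-order into left and right subtrees.
Root 19: left subtree has 3 nodes {27, 30, 36}, right has 3 {6, 20, 9}.
  Root 36: left subtree has 2 nodes {27, 30}, right has 0 { }.
    Root 30: left subtree has 1 node {27}, right has 0 { }.
  Root 6: left subtree has 0 nodes { }, right has 2 {20, 9}.
    Root 9: left subtree has 1 node {20}, right has 0 { }.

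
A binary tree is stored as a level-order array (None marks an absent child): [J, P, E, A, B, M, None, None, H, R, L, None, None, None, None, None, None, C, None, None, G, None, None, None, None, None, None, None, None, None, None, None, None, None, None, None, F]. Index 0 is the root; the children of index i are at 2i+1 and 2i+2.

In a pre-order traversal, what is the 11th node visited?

E

Pre-order visits the node, then its left subtree, then its right subtree.
Visit J.
At J: go left to P.
  Visit P.
  At P: go left to A.
    Visit A.
    At A: no left child.
    At A: go right to H.
      Visit H.
      At H: go left to C.
        Visit C.
        At C: no left child.
        At C: go right to F.
          F is a leaf — visit F.
      At H: no right child.
  At P: go right to B.
    Visit B.
    At B: go left to R.
      Visit R.
      At R: no left child.
      At R: go right to G.
        G is a leaf — visit G.
    At B: go right to L.
      L is a leaf — visit L.
At J: go right to E.
  Visit E.
  At E: go left to M.
    M is a leaf — visit M.
  At E: no right child.
Full pre-order sequence: J, P, A, H, C, F, B, R, G, L, E, M.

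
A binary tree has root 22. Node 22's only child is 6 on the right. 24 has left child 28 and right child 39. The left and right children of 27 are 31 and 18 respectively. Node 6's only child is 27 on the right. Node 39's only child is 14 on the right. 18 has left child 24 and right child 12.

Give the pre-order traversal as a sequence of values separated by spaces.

22 6 27 31 18 24 28 39 14 12

Pre-order visits the node, then its left subtree, then its right subtree.
Visit 22.
At 22: no left child.
At 22: go right to 6.
  Visit 6.
  At 6: no left child.
  At 6: go right to 27.
    Visit 27.
    At 27: go left to 31.
      31 is a leaf — visit 31.
    At 27: go right to 18.
      Visit 18.
      At 18: go left to 24.
        Visit 24.
        At 24: go left to 28.
          28 is a leaf — visit 28.
        At 24: go right to 39.
          Visit 39.
          At 39: no left child.
          At 39: go right to 14.
            14 is a leaf — visit 14.
      At 18: go right to 12.
        12 is a leaf — visit 12.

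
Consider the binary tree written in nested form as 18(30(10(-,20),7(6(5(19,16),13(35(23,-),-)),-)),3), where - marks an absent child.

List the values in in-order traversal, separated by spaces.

In-order visits the left subtree, then the node, then the right subtree.
At 18: go left to 30.
  At 30: go left to 10.
    At 10: no left child.
    Visit 10.
    At 10: go right to 20.
      20 is a leaf — visit 20.
  Visit 30.
  At 30: go right to 7.
    At 7: go left to 6.
      At 6: go left to 5.
        At 5: go left to 19.
          19 is a leaf — visit 19.
        Visit 5.
        At 5: go right to 16.
          16 is a leaf — visit 16.
      Visit 6.
      At 6: go right to 13.
        At 13: go left to 35.
          At 35: go left to 23.
            23 is a leaf — visit 23.
          Visit 35.
          At 35: no right child.
        Visit 13.
        At 13: no right child.
    Visit 7.
    At 7: no right child.
Visit 18.
At 18: go right to 3.
  3 is a leaf — visit 3.

10 20 30 19 5 16 6 23 35 13 7 18 3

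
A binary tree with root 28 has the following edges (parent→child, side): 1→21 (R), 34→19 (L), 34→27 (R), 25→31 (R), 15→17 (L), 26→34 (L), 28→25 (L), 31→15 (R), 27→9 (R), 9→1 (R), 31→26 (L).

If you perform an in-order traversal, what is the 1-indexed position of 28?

In-order visits the left subtree, then the node, then the right subtree.
At 28: go left to 25.
  At 25: no left child.
  Visit 25.
  At 25: go right to 31.
    At 31: go left to 26.
      At 26: go left to 34.
        At 34: go left to 19.
          19 is a leaf — visit 19.
        Visit 34.
        At 34: go right to 27.
          At 27: no left child.
          Visit 27.
          At 27: go right to 9.
            At 9: no left child.
            Visit 9.
            At 9: go right to 1.
              At 1: no left child.
              Visit 1.
              At 1: go right to 21.
                21 is a leaf — visit 21.
      Visit 26.
      At 26: no right child.
    Visit 31.
    At 31: go right to 15.
      At 15: go left to 17.
        17 is a leaf — visit 17.
      Visit 15.
      At 15: no right child.
Visit 28.
At 28: no right child.
Full in-order sequence: 25, 19, 34, 27, 9, 1, 21, 26, 31, 17, 15, 28.

12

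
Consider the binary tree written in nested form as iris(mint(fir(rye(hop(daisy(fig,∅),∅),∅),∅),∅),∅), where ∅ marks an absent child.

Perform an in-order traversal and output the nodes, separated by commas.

fig, daisy, hop, rye, fir, mint, iris

In-order visits the left subtree, then the node, then the right subtree.
At iris: go left to mint.
  At mint: go left to fir.
    At fir: go left to rye.
      At rye: go left to hop.
        At hop: go left to daisy.
          At daisy: go left to fig.
            fig is a leaf — visit fig.
          Visit daisy.
          At daisy: no right child.
        Visit hop.
        At hop: no right child.
      Visit rye.
      At rye: no right child.
    Visit fir.
    At fir: no right child.
  Visit mint.
  At mint: no right child.
Visit iris.
At iris: no right child.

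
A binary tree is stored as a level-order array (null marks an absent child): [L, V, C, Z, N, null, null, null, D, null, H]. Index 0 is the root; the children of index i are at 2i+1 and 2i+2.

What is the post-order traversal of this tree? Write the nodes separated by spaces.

D Z H N V C L

Post-order visits the left subtree, then the right subtree, then the node.
At L: go left to V.
  At V: go left to Z.
    At Z: no left child.
    At Z: go right to D.
      D is a leaf — visit D.
    Visit Z.
  At V: go right to N.
    At N: no left child.
    At N: go right to H.
      H is a leaf — visit H.
    Visit N.
  Visit V.
At L: go right to C.
  C is a leaf — visit C.
Visit L.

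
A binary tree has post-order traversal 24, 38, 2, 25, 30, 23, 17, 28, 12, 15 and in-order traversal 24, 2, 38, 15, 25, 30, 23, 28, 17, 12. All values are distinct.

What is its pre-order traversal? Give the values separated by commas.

15, 2, 24, 38, 12, 28, 23, 30, 25, 17

The last element of post-order is the root; it splits in-order into left and right subtrees.
Root 15: left subtree has 3 nodes {24, 2, 38}, right has 6 {25, 30, 23, 28, 17, 12}.
  Root 2: left subtree has 1 node {24}, right has 1 {38}.
  Root 12: left subtree has 5 nodes {25, 30, 23, 28, 17}, right has 0 { }.
    Root 28: left subtree has 3 nodes {25, 30, 23}, right has 1 {17}.
      Root 23: left subtree has 2 nodes {25, 30}, right has 0 { }.
        Root 30: left subtree has 1 node {25}, right has 0 { }.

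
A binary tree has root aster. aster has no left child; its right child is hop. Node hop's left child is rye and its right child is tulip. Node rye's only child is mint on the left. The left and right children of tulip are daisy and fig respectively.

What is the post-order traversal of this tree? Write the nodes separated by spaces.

mint rye daisy fig tulip hop aster

Post-order visits the left subtree, then the right subtree, then the node.
At aster: no left child.
At aster: go right to hop.
  At hop: go left to rye.
    At rye: go left to mint.
      mint is a leaf — visit mint.
    At rye: no right child.
    Visit rye.
  At hop: go right to tulip.
    At tulip: go left to daisy.
      daisy is a leaf — visit daisy.
    At tulip: go right to fig.
      fig is a leaf — visit fig.
    Visit tulip.
  Visit hop.
Visit aster.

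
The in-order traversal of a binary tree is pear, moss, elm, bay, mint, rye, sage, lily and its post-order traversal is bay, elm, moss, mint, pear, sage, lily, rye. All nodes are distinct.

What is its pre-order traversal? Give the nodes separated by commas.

The last element of post-order is the root; it splits in-order into left and right subtrees.
Root rye: left subtree has 5 nodes {pear, moss, elm, bay, mint}, right has 2 {sage, lily}.
  Root pear: left subtree has 0 nodes { }, right has 4 {moss, elm, bay, mint}.
    Root mint: left subtree has 3 nodes {moss, elm, bay}, right has 0 { }.
      Root moss: left subtree has 0 nodes { }, right has 2 {elm, bay}.
        Root elm: left subtree has 0 nodes { }, right has 1 {bay}.
  Root lily: left subtree has 1 node {sage}, right has 0 { }.

rye, pear, mint, moss, elm, bay, lily, sage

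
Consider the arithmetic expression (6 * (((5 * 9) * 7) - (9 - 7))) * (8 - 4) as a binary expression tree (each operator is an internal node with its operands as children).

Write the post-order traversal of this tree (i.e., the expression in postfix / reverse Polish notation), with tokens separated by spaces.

6 5 9 * 7 * 9 7 - - * 8 4 - *

Post-order on an expression tree gives postfix notation: for each operator, emit left operand, right operand, then the operator.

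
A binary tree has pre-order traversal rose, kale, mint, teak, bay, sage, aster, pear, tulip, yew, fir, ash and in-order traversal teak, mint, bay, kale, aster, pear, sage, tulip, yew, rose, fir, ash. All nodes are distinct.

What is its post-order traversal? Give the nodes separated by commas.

teak, bay, mint, pear, aster, yew, tulip, sage, kale, ash, fir, rose

The first element of pre-order is the root; it splits in-order into left and right subtrees.
Root rose: left subtree has 9 nodes {teak, mint, bay, kale, aster, pear, sage, tulip, yew}, right has 2 {fir, ash}.
  Root kale: left subtree has 3 nodes {teak, mint, bay}, right has 5 {aster, pear, sage, tulip, yew}.
    Root mint: left subtree has 1 node {teak}, right has 1 {bay}.
    Root sage: left subtree has 2 nodes {aster, pear}, right has 2 {tulip, yew}.
      Root aster: left subtree has 0 nodes { }, right has 1 {pear}.
      Root tulip: left subtree has 0 nodes { }, right has 1 {yew}.
  Root fir: left subtree has 0 nodes { }, right has 1 {ash}.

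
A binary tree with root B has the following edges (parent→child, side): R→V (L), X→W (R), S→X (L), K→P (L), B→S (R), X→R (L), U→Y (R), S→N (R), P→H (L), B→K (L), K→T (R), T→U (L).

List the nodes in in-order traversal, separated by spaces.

H P K U Y T B V R X W S N

In-order visits the left subtree, then the node, then the right subtree.
At B: go left to K.
  At K: go left to P.
    At P: go left to H.
      H is a leaf — visit H.
    Visit P.
    At P: no right child.
  Visit K.
  At K: go right to T.
    At T: go left to U.
      At U: no left child.
      Visit U.
      At U: go right to Y.
        Y is a leaf — visit Y.
    Visit T.
    At T: no right child.
Visit B.
At B: go right to S.
  At S: go left to X.
    At X: go left to R.
      At R: go left to V.
        V is a leaf — visit V.
      Visit R.
      At R: no right child.
    Visit X.
    At X: go right to W.
      W is a leaf — visit W.
  Visit S.
  At S: go right to N.
    N is a leaf — visit N.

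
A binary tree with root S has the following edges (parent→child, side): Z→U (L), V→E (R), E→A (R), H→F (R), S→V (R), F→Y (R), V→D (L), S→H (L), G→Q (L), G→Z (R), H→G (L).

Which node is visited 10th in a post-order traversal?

E

Post-order visits the left subtree, then the right subtree, then the node.
At S: go left to H.
  At H: go left to G.
    At G: go left to Q.
      Q is a leaf — visit Q.
    At G: go right to Z.
      At Z: go left to U.
        U is a leaf — visit U.
      At Z: no right child.
      Visit Z.
    Visit G.
  At H: go right to F.
    At F: no left child.
    At F: go right to Y.
      Y is a leaf — visit Y.
    Visit F.
  Visit H.
At S: go right to V.
  At V: go left to D.
    D is a leaf — visit D.
  At V: go right to E.
    At E: no left child.
    At E: go right to A.
      A is a leaf — visit A.
    Visit E.
  Visit V.
Visit S.
Full post-order sequence: Q, U, Z, G, Y, F, H, D, A, E, V, S.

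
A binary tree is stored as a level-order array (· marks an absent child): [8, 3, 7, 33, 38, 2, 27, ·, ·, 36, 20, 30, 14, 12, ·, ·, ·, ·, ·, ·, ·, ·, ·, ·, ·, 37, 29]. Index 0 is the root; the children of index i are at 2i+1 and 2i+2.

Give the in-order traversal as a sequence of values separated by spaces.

In-order visits the left subtree, then the node, then the right subtree.
At 8: go left to 3.
  At 3: go left to 33.
    33 is a leaf — visit 33.
  Visit 3.
  At 3: go right to 38.
    At 38: go left to 36.
      36 is a leaf — visit 36.
    Visit 38.
    At 38: go right to 20.
      20 is a leaf — visit 20.
Visit 8.
At 8: go right to 7.
  At 7: go left to 2.
    At 2: go left to 30.
      30 is a leaf — visit 30.
    Visit 2.
    At 2: go right to 14.
      At 14: go left to 37.
        37 is a leaf — visit 37.
      Visit 14.
      At 14: go right to 29.
        29 is a leaf — visit 29.
  Visit 7.
  At 7: go right to 27.
    At 27: go left to 12.
      12 is a leaf — visit 12.
    Visit 27.
    At 27: no right child.

33 3 36 38 20 8 30 2 37 14 29 7 12 27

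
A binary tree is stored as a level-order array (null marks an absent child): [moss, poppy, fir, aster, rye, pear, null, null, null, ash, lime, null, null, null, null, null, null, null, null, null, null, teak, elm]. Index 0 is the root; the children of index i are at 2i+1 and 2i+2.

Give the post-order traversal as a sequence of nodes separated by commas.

Post-order visits the left subtree, then the right subtree, then the node.
At moss: go left to poppy.
  At poppy: go left to aster.
    aster is a leaf — visit aster.
  At poppy: go right to rye.
    At rye: go left to ash.
      ash is a leaf — visit ash.
    At rye: go right to lime.
      At lime: go left to teak.
        teak is a leaf — visit teak.
      At lime: go right to elm.
        elm is a leaf — visit elm.
      Visit lime.
    Visit rye.
  Visit poppy.
At moss: go right to fir.
  At fir: go left to pear.
    pear is a leaf — visit pear.
  At fir: no right child.
  Visit fir.
Visit moss.

aster, ash, teak, elm, lime, rye, poppy, pear, fir, moss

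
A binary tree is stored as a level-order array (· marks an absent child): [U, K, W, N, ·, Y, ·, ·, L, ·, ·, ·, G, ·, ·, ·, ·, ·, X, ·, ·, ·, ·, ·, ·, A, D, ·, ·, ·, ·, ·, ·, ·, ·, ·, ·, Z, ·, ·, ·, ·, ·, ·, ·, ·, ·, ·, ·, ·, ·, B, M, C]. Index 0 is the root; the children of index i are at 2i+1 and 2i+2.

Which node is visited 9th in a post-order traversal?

C

Post-order visits the left subtree, then the right subtree, then the node.
At U: go left to K.
  At K: go left to N.
    At N: no left child.
    At N: go right to L.
      At L: no left child.
      At L: go right to X.
        At X: go left to Z.
          Z is a leaf — visit Z.
        At X: no right child.
        Visit X.
      Visit L.
    Visit N.
  At K: no right child.
  Visit K.
At U: go right to W.
  At W: go left to Y.
    At Y: no left child.
    At Y: go right to G.
      At G: go left to A.
        At A: go left to B.
          B is a leaf — visit B.
        At A: go right to M.
          M is a leaf — visit M.
        Visit A.
      At G: go right to D.
        At D: go left to C.
          C is a leaf — visit C.
        At D: no right child.
        Visit D.
      Visit G.
    Visit Y.
  At W: no right child.
  Visit W.
Visit U.
Full post-order sequence: Z, X, L, N, K, B, M, A, C, D, G, Y, W, U.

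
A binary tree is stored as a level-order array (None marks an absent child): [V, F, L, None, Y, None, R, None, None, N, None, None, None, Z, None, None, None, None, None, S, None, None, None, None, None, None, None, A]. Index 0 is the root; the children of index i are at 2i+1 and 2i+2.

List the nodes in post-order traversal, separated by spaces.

Post-order visits the left subtree, then the right subtree, then the node.
At V: go left to F.
  At F: no left child.
  At F: go right to Y.
    At Y: go left to N.
      At N: go left to S.
        S is a leaf — visit S.
      At N: no right child.
      Visit N.
    At Y: no right child.
    Visit Y.
  Visit F.
At V: go right to L.
  At L: no left child.
  At L: go right to R.
    At R: go left to Z.
      At Z: go left to A.
        A is a leaf — visit A.
      At Z: no right child.
      Visit Z.
    At R: no right child.
    Visit R.
  Visit L.
Visit V.

S N Y F A Z R L V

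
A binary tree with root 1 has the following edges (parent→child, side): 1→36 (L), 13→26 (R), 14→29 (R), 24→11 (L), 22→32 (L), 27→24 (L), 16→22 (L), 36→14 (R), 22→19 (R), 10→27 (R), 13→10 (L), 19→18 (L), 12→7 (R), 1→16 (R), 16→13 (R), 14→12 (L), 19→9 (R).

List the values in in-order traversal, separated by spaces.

In-order visits the left subtree, then the node, then the right subtree.
At 1: go left to 36.
  At 36: no left child.
  Visit 36.
  At 36: go right to 14.
    At 14: go left to 12.
      At 12: no left child.
      Visit 12.
      At 12: go right to 7.
        7 is a leaf — visit 7.
    Visit 14.
    At 14: go right to 29.
      29 is a leaf — visit 29.
Visit 1.
At 1: go right to 16.
  At 16: go left to 22.
    At 22: go left to 32.
      32 is a leaf — visit 32.
    Visit 22.
    At 22: go right to 19.
      At 19: go left to 18.
        18 is a leaf — visit 18.
      Visit 19.
      At 19: go right to 9.
        9 is a leaf — visit 9.
  Visit 16.
  At 16: go right to 13.
    At 13: go left to 10.
      At 10: no left child.
      Visit 10.
      At 10: go right to 27.
        At 27: go left to 24.
          At 24: go left to 11.
            11 is a leaf — visit 11.
          Visit 24.
          At 24: no right child.
        Visit 27.
        At 27: no right child.
    Visit 13.
    At 13: go right to 26.
      26 is a leaf — visit 26.

36 12 7 14 29 1 32 22 18 19 9 16 10 11 24 27 13 26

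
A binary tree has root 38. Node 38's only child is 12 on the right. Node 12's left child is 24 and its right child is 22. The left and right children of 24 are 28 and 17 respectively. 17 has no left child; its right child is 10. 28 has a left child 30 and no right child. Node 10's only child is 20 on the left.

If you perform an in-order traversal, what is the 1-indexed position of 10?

In-order visits the left subtree, then the node, then the right subtree.
At 38: no left child.
Visit 38.
At 38: go right to 12.
  At 12: go left to 24.
    At 24: go left to 28.
      At 28: go left to 30.
        30 is a leaf — visit 30.
      Visit 28.
      At 28: no right child.
    Visit 24.
    At 24: go right to 17.
      At 17: no left child.
      Visit 17.
      At 17: go right to 10.
        At 10: go left to 20.
          20 is a leaf — visit 20.
        Visit 10.
        At 10: no right child.
  Visit 12.
  At 12: go right to 22.
    22 is a leaf — visit 22.
Full in-order sequence: 38, 30, 28, 24, 17, 20, 10, 12, 22.

7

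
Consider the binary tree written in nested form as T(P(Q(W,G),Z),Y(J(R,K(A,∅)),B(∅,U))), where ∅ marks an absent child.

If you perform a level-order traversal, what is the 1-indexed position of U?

Level-order visits nodes level by level from the root, left to right within each level.
Level 0: T
Level 1: P, Y
Level 2: Q, Z, J, B
Level 3: W, G, R, K, U
Level 4: A
Full level-order sequence: T, P, Y, Q, Z, J, B, W, G, R, K, U, A.

12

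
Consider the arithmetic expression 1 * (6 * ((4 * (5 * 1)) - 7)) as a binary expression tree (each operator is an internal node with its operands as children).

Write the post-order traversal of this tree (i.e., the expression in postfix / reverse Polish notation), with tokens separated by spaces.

Post-order on an expression tree gives postfix notation: for each operator, emit left operand, right operand, then the operator.

1 6 4 5 1 * * 7 - * *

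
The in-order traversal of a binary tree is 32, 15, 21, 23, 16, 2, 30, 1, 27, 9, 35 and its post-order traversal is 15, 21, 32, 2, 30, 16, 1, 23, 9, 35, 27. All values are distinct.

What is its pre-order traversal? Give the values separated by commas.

27, 23, 32, 21, 15, 1, 16, 30, 2, 35, 9

The last element of post-order is the root; it splits in-order into left and right subtrees.
Root 27: left subtree has 8 nodes {32, 15, 21, 23, 16, 2, 30, 1}, right has 2 {9, 35}.
  Root 23: left subtree has 3 nodes {32, 15, 21}, right has 4 {16, 2, 30, 1}.
    Root 32: left subtree has 0 nodes { }, right has 2 {15, 21}.
      Root 21: left subtree has 1 node {15}, right has 0 { }.
    Root 1: left subtree has 3 nodes {16, 2, 30}, right has 0 { }.
      Root 16: left subtree has 0 nodes { }, right has 2 {2, 30}.
        Root 30: left subtree has 1 node {2}, right has 0 { }.
  Root 35: left subtree has 1 node {9}, right has 0 { }.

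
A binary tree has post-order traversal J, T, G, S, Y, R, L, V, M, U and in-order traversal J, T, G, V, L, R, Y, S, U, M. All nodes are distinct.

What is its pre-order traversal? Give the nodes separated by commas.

The last element of post-order is the root; it splits in-order into left and right subtrees.
Root U: left subtree has 8 nodes {J, T, G, V, L, R, Y, S}, right has 1 {M}.
  Root V: left subtree has 3 nodes {J, T, G}, right has 4 {L, R, Y, S}.
    Root G: left subtree has 2 nodes {J, T}, right has 0 { }.
      Root T: left subtree has 1 node {J}, right has 0 { }.
    Root L: left subtree has 0 nodes { }, right has 3 {R, Y, S}.
      Root R: left subtree has 0 nodes { }, right has 2 {Y, S}.
        Root Y: left subtree has 0 nodes { }, right has 1 {S}.

U, V, G, T, J, L, R, Y, S, M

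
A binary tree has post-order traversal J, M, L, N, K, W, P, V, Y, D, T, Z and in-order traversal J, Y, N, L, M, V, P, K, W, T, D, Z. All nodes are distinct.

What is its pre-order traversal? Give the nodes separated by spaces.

Z T Y J V N L M P W K D

The last element of post-order is the root; it splits in-order into left and right subtrees.
Root Z: left subtree has 11 nodes {J, Y, N, L, M, V, P, K, W, T, D}, right has 0 { }.
  Root T: left subtree has 9 nodes {J, Y, N, L, M, V, P, K, W}, right has 1 {D}.
    Root Y: left subtree has 1 node {J}, right has 7 {N, L, M, V, P, K, W}.
      Root V: left subtree has 3 nodes {N, L, M}, right has 3 {P, K, W}.
        Root N: left subtree has 0 nodes { }, right has 2 {L, M}.
          Root L: left subtree has 0 nodes { }, right has 1 {M}.
        Root P: left subtree has 0 nodes { }, right has 2 {K, W}.
          Root W: left subtree has 1 node {K}, right has 0 { }.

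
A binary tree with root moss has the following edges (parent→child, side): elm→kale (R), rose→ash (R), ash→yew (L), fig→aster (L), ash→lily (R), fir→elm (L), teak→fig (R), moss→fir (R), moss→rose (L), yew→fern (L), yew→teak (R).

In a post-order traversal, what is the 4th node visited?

Post-order visits the left subtree, then the right subtree, then the node.
At moss: go left to rose.
  At rose: no left child.
  At rose: go right to ash.
    At ash: go left to yew.
      At yew: go left to fern.
        fern is a leaf — visit fern.
      At yew: go right to teak.
        At teak: no left child.
        At teak: go right to fig.
          At fig: go left to aster.
            aster is a leaf — visit aster.
          At fig: no right child.
          Visit fig.
        Visit teak.
      Visit yew.
    At ash: go right to lily.
      lily is a leaf — visit lily.
    Visit ash.
  Visit rose.
At moss: go right to fir.
  At fir: go left to elm.
    At elm: no left child.
    At elm: go right to kale.
      kale is a leaf — visit kale.
    Visit elm.
  At fir: no right child.
  Visit fir.
Visit moss.
Full post-order sequence: fern, aster, fig, teak, yew, lily, ash, rose, kale, elm, fir, moss.

teak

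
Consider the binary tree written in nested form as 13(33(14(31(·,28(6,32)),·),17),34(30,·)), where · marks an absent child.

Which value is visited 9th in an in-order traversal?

In-order visits the left subtree, then the node, then the right subtree.
At 13: go left to 33.
  At 33: go left to 14.
    At 14: go left to 31.
      At 31: no left child.
      Visit 31.
      At 31: go right to 28.
        At 28: go left to 6.
          6 is a leaf — visit 6.
        Visit 28.
        At 28: go right to 32.
          32 is a leaf — visit 32.
    Visit 14.
    At 14: no right child.
  Visit 33.
  At 33: go right to 17.
    17 is a leaf — visit 17.
Visit 13.
At 13: go right to 34.
  At 34: go left to 30.
    30 is a leaf — visit 30.
  Visit 34.
  At 34: no right child.
Full in-order sequence: 31, 6, 28, 32, 14, 33, 17, 13, 30, 34.

30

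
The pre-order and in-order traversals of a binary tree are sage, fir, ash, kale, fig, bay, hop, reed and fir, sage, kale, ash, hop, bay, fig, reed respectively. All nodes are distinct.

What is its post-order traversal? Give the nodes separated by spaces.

fir kale hop bay reed fig ash sage

The first element of pre-order is the root; it splits in-order into left and right subtrees.
Root sage: left subtree has 1 node {fir}, right has 6 {kale, ash, hop, bay, fig, reed}.
  Root ash: left subtree has 1 node {kale}, right has 4 {hop, bay, fig, reed}.
    Root fig: left subtree has 2 nodes {hop, bay}, right has 1 {reed}.
      Root bay: left subtree has 1 node {hop}, right has 0 { }.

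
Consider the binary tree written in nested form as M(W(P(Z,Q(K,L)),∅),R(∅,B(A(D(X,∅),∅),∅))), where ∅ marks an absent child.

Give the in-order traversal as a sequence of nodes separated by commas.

In-order visits the left subtree, then the node, then the right subtree.
At M: go left to W.
  At W: go left to P.
    At P: go left to Z.
      Z is a leaf — visit Z.
    Visit P.
    At P: go right to Q.
      At Q: go left to K.
        K is a leaf — visit K.
      Visit Q.
      At Q: go right to L.
        L is a leaf — visit L.
  Visit W.
  At W: no right child.
Visit M.
At M: go right to R.
  At R: no left child.
  Visit R.
  At R: go right to B.
    At B: go left to A.
      At A: go left to D.
        At D: go left to X.
          X is a leaf — visit X.
        Visit D.
        At D: no right child.
      Visit A.
      At A: no right child.
    Visit B.
    At B: no right child.

Z, P, K, Q, L, W, M, R, X, D, A, B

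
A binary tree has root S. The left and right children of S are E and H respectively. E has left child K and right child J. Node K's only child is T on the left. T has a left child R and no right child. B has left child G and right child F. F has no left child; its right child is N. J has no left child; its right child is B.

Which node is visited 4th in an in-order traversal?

E

In-order visits the left subtree, then the node, then the right subtree.
At S: go left to E.
  At E: go left to K.
    At K: go left to T.
      At T: go left to R.
        R is a leaf — visit R.
      Visit T.
      At T: no right child.
    Visit K.
    At K: no right child.
  Visit E.
  At E: go right to J.
    At J: no left child.
    Visit J.
    At J: go right to B.
      At B: go left to G.
        G is a leaf — visit G.
      Visit B.
      At B: go right to F.
        At F: no left child.
        Visit F.
        At F: go right to N.
          N is a leaf — visit N.
Visit S.
At S: go right to H.
  H is a leaf — visit H.
Full in-order sequence: R, T, K, E, J, G, B, F, N, S, H.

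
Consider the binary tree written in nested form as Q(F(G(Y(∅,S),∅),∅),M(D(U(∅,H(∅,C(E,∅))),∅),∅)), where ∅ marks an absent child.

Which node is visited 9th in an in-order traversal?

In-order visits the left subtree, then the node, then the right subtree.
At Q: go left to F.
  At F: go left to G.
    At G: go left to Y.
      At Y: no left child.
      Visit Y.
      At Y: go right to S.
        S is a leaf — visit S.
    Visit G.
    At G: no right child.
  Visit F.
  At F: no right child.
Visit Q.
At Q: go right to M.
  At M: go left to D.
    At D: go left to U.
      At U: no left child.
      Visit U.
      At U: go right to H.
        At H: no left child.
        Visit H.
        At H: go right to C.
          At C: go left to E.
            E is a leaf — visit E.
          Visit C.
          At C: no right child.
    Visit D.
    At D: no right child.
  Visit M.
  At M: no right child.
Full in-order sequence: Y, S, G, F, Q, U, H, E, C, D, M.

C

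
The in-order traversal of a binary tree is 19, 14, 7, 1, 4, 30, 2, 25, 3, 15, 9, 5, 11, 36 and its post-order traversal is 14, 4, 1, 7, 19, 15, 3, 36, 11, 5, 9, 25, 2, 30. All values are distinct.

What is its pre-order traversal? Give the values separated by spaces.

30 19 7 14 1 4 2 25 9 3 15 5 11 36

The last element of post-order is the root; it splits in-order into left and right subtrees.
Root 30: left subtree has 5 nodes {19, 14, 7, 1, 4}, right has 8 {2, 25, 3, 15, 9, 5, 11, 36}.
  Root 19: left subtree has 0 nodes { }, right has 4 {14, 7, 1, 4}.
    Root 7: left subtree has 1 node {14}, right has 2 {1, 4}.
      Root 1: left subtree has 0 nodes { }, right has 1 {4}.
  Root 2: left subtree has 0 nodes { }, right has 7 {25, 3, 15, 9, 5, 11, 36}.
    Root 25: left subtree has 0 nodes { }, right has 6 {3, 15, 9, 5, 11, 36}.
      Root 9: left subtree has 2 nodes {3, 15}, right has 3 {5, 11, 36}.
        Root 3: left subtree has 0 nodes { }, right has 1 {15}.
        Root 5: left subtree has 0 nodes { }, right has 2 {11, 36}.
          Root 11: left subtree has 0 nodes { }, right has 1 {36}.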